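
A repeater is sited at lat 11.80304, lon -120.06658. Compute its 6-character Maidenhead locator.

CK91xt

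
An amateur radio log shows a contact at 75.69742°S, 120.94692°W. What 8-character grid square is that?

CB94mh62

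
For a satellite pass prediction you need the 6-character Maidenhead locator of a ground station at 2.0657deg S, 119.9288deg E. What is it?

Shift to the Maidenhead origin (180°W, 90°S): lon 299.9288, lat 87.9343.
Field: 299.9288/20 → 14 → O, 87.9343/10 → 8 → I; chars OI.
Square: 19.9288/2 → 9, 7.9343/1 → 7; chars 97.
Subsquare: 1.9288/0.0833333 → 23 → x, 0.9343/0.0416667 → 22 → w; chars xw.

OI97xw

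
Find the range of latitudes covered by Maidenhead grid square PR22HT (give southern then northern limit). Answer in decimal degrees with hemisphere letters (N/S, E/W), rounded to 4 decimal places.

82.7917° N, 82.8333° N

Field P=15, R=17: +15·20° lon, +17·10° lat → SW at lon 120°, lat 80°.
Square 2, 2: +2·2° lon, +2·1° lat → SW at lon 124°, lat 82°.
Subsquare h=7, t=19: +7·0.0833333° lon, +19·0.0416667° lat → SW at lon 124.583°, lat 82.7917°.
Cell spans 0.0833333° lon × 0.0416667° lat.
south 82.7917° N, north 82.8333° N.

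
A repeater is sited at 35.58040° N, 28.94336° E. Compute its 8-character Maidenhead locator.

Shift to the Maidenhead origin (180°W, 90°S): lon 208.94336, lat 125.58040.
Field: lon ⌊208.94336/20⌋ = 10 → K; lat ⌊125.58040/10⌋ = 12 → M.
Square: lon ⌊8.94336/2⌋ = 4; lat ⌊5.58040/1⌋ = 5.
Subsquare: lon ⌊0.94336/0.0833333⌋ = 11 → l; lat ⌊0.58040/0.0416667⌋ = 13 → n.
Extended square: lon ⌊0.02669/0.00833333⌋ = 3; lat ⌊0.03873/0.00416667⌋ = 9.

KM45ln39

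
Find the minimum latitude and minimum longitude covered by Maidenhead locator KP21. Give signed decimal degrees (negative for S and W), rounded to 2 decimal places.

Field K=10, P=15: +10·20° lon, +15·10° lat → SW at lon 20°, lat 60°.
Square 2, 1: +2·2° lon, +1·1° lat → SW at lon 24°, lat 61°.
latitude 61.00, longitude 24.00.

61.00, 24.00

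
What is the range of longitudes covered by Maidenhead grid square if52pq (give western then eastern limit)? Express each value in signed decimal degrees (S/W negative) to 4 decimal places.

Field I=8, F=5: +8·20° lon, +5·10° lat → SW at lon -20°, lat -40°.
Square 5, 2: +5·2° lon, +2·1° lat → SW at lon -10°, lat -38°.
Subsquare p=15, q=16: +15·0.0833333° lon, +16·0.0416667° lat → SW at lon -8.75°, lat -37.3333°.
Cell spans 0.0833333° lon × 0.0416667° lat.
west -8.7500, east -8.6667.

-8.7500, -8.6667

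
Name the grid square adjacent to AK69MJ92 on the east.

Longitude extended square 9; +1 → 10, wraps to 0, carry into subsquare.
Longitude subsquare m = 12; +1 → 13 = n.
The latitude characters are unchanged.

AK69nj02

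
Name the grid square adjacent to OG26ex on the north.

OG27ea

Latitude subsquare x = 23; +1 → 24, wraps to 0 = a, carry into square.
Latitude square 6; +1 → 7.
The longitude characters are unchanged.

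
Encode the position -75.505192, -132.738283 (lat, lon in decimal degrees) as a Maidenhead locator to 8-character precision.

Add 180° to longitude and 90° to latitude: 47.26172, 14.49481.
Field (20°×10°, letters A–R): lon ⌊47.26172/20⌋ = 2 → C; lat ⌊14.49481/10⌋ = 1 → B.
Square (2°×1°, digits 0–9): lon ⌊7.26172/2⌋ = 3; lat ⌊4.49481/1⌋ = 4.
Subsquare (5′×2.5′, letters a–x): lon ⌊1.26172/0.0833333⌋ = 15 → p; lat ⌊0.49481/0.0416667⌋ = 11 → l.
Extended square (30″×15″, digits 0–9): lon ⌊0.01172/0.00833333⌋ = 1; lat ⌊0.03647/0.00416667⌋ = 8.

CB34pl18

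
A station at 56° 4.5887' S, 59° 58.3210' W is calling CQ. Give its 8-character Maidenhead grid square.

Add 180° to longitude and 90° to latitude: 120.02798, 33.92352.
Field: lon ⌊120.02798/20⌋ = 6 → G; lat ⌊33.92352/10⌋ = 3 → D.
Square: lon ⌊0.02798/2⌋ = 0; lat ⌊3.92352/1⌋ = 3.
Subsquare: lon ⌊0.02798/0.0833333⌋ = 0 → a; lat ⌊0.92352/0.0416667⌋ = 22 → w.
Extended square: lon ⌊0.02798/0.00833333⌋ = 3; lat ⌊0.00685/0.00416667⌋ = 1.

GD03aw31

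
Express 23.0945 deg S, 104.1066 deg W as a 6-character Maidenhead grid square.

DG76wv

Add 180° to longitude and 90° to latitude: 75.8934, 66.9055.
Field (20°×10°, letters A–R): 75.8934/20 → 3 → D, 66.9055/10 → 6 → G; chars DG.
Square (2°×1°, digits 0–9): 15.8934/2 → 7, 6.9055/1 → 6; chars 76.
Subsquare (5′×2.5′, letters a–x): 1.8934/0.0833333 → 22 → w, 0.9055/0.0416667 → 21 → v; chars wv.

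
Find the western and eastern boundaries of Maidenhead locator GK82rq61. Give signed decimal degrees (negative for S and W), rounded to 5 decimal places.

-42.53333, -42.52500

Field G=6, K=10: +6·20° lon, +10·10° lat → SW at lon -60°, lat 10°.
Square 8, 2: +8·2° lon, +2·1° lat → SW at lon -44°, lat 12°.
Subsquare r=17, q=16: +17·0.0833333° lon, +16·0.0416667° lat → SW at lon -42.5833°, lat 12.6667°.
Extended square 6, 1: +6·0.00833333° lon, +1·0.00416667° lat → SW at lon -42.5333°, lat 12.6708°.
Cell spans 0.00833333° lon × 0.00416667° lat.
west -42.53333, east -42.52500.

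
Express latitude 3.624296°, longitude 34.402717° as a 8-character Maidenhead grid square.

KJ73eo89

Offset from 180°W / 90°S: lon 214.40272°, lat 93.62430°.
Field: lon ⌊214.40272/20⌋ = 10 → K; lat ⌊93.62430/10⌋ = 9 → J.
Square: lon ⌊14.40272/2⌋ = 7; lat ⌊3.62430/1⌋ = 3.
Subsquare: lon ⌊0.40272/0.0833333⌋ = 4 → e; lat ⌊0.62430/0.0416667⌋ = 14 → o.
Extended square: lon ⌊0.06938/0.00833333⌋ = 8; lat ⌊0.04096/0.00416667⌋ = 9.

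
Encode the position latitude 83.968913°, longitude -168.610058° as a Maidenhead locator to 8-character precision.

Shift to the Maidenhead origin (180°W, 90°S): lon 11.38994, lat 173.96891.
Field: 11.38994/20 → 0 → A, 173.96891/10 → 17 → R; chars AR.
Square: 11.38994/2 → 5, 3.96891/1 → 3; chars 53.
Subsquare: 1.38994/0.0833333 → 16 → q, 0.96891/0.0416667 → 23 → x; chars qx.
Extended square: 0.05661/0.00833333 → 6, 0.01058/0.00416667 → 2; chars 62.

AR53qx62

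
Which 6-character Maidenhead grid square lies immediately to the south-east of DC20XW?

DC30av

Longitude subsquare x = 23; +1 → 24, wraps to 0 = a, carry into square.
Longitude square 2; +1 → 3.
Latitude subsquare w = 22; −1 → 21 = v.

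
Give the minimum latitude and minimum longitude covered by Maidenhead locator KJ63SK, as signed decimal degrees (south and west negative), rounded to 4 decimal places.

Field K=10, J=9: +10·20° lon, +9·10° lat → SW at lon 20°, lat 0°.
Square 6, 3: +6·2° lon, +3·1° lat → SW at lon 32°, lat 3°.
Subsquare s=18, k=10: +18·0.0833333° lon, +10·0.0416667° lat → SW at lon 33.5°, lat 3.41667°.
latitude 3.4167, longitude 33.5000.

3.4167, 33.5000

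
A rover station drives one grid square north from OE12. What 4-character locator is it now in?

OE13

Latitude square 2; +1 → 3.
The longitude characters are unchanged.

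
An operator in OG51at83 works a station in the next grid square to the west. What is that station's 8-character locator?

OG51at73

Longitude extended square 8; −1 → 7.
The latitude characters are unchanged.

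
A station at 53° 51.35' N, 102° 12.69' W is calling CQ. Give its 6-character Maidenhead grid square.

DO83vu

Shift to the Maidenhead origin (180°W, 90°S): lon 77.7885, lat 143.8558.
Field: 77.7885/20 → 3 → D, 143.8558/10 → 14 → O; chars DO.
Square: 17.7885/2 → 8, 3.8558/1 → 3; chars 83.
Subsquare: 1.7885/0.0833333 → 21 → v, 0.8558/0.0416667 → 20 → u; chars vu.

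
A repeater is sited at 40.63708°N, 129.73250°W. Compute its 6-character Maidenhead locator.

Shift to the Maidenhead origin (180°W, 90°S): lon 50.2675, lat 130.6371.
Field: lon ⌊50.2675/20⌋ = 2 → C; lat ⌊130.6371/10⌋ = 13 → N.
Square: lon ⌊10.2675/2⌋ = 5; lat ⌊0.6371/1⌋ = 0.
Subsquare: lon ⌊0.2675/0.0833333⌋ = 3 → d; lat ⌊0.6371/0.0416667⌋ = 15 → p.

CN50dp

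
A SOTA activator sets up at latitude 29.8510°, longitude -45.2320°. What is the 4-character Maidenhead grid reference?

GL79

Offset from 180°W / 90°S: lon 134.77°, lat 119.85°.
Field: 134.77/20 → 6 → G, 119.85/10 → 11 → L; chars GL.
Square: 14.77/2 → 7, 9.85/1 → 9; chars 79.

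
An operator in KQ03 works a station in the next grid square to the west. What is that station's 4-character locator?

Longitude square 0; −1 → -1, wraps to 9, carry into field.
Longitude field K = 10; −1 → 9 = J.
The latitude characters are unchanged.

JQ93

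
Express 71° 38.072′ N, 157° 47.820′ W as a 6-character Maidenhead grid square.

Offset from 180°W / 90°S: lon 22.2030°, lat 161.6345°.
Field: lon ⌊22.2030/20⌋ = 1 → B; lat ⌊161.6345/10⌋ = 16 → Q.
Square: lon ⌊2.2030/2⌋ = 1; lat ⌊1.6345/1⌋ = 1.
Subsquare: lon ⌊0.2030/0.0833333⌋ = 2 → c; lat ⌊0.6345/0.0416667⌋ = 15 → p.

BQ11cp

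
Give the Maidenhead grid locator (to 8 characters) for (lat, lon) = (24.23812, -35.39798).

HL24hf27

Add 180° to longitude and 90° to latitude: 144.60202, 114.23812.
Field: lon ⌊144.60202/20⌋ = 7 → H; lat ⌊114.23812/10⌋ = 11 → L.
Square: lon ⌊4.60202/2⌋ = 2; lat ⌊4.23812/1⌋ = 4.
Subsquare: lon ⌊0.60202/0.0833333⌋ = 7 → h; lat ⌊0.23812/0.0416667⌋ = 5 → f.
Extended square: lon ⌊0.01869/0.00833333⌋ = 2; lat ⌊0.02979/0.00416667⌋ = 7.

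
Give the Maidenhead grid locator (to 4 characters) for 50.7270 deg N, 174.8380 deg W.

Shift to the Maidenhead origin (180°W, 90°S): lon 5.16, lat 140.73.
Field: 5.16/20 → 0 → A, 140.73/10 → 14 → O; chars AO.
Square: 5.16/2 → 2, 0.73/1 → 0; chars 20.

AO20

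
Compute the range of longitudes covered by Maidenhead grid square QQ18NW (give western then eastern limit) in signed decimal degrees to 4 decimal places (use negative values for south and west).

143.0833, 143.1667

Field Q=16, Q=16: +16·20° lon, +16·10° lat → SW at lon 140°, lat 70°.
Square 1, 8: +1·2° lon, +8·1° lat → SW at lon 142°, lat 78°.
Subsquare n=13, w=22: +13·0.0833333° lon, +22·0.0416667° lat → SW at lon 143.083°, lat 78.9167°.
Cell spans 0.0833333° lon × 0.0416667° lat.
west 143.0833, east 143.1667.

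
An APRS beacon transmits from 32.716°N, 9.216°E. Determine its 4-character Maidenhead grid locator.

JM42

Add 180° to longitude and 90° to latitude: 189.22, 122.72.
Field: 189.22/20 → 9 → J, 122.72/10 → 12 → M; chars JM.
Square: 9.22/2 → 4, 2.72/1 → 2; chars 42.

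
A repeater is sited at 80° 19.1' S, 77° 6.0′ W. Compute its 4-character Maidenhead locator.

FA19

Shift to the Maidenhead origin (180°W, 90°S): lon 102.90, lat 9.68.
Field (20°×10°, letters A–R): lon ⌊102.90/20⌋ = 5 → F; lat ⌊9.68/10⌋ = 0 → A.
Square (2°×1°, digits 0–9): lon ⌊2.90/2⌋ = 1; lat ⌊9.68/1⌋ = 9.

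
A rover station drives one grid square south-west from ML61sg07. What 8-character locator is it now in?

ML61rg96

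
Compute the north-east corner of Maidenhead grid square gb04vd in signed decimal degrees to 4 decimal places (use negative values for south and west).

-75.8333, -58.1667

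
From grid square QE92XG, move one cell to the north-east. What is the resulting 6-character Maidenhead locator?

Longitude subsquare x = 23; +1 → 24, wraps to 0 = a, carry into square.
Longitude square 9; +1 → 10, wraps to 0, carry into field.
Longitude field Q = 16; +1 → 17 = R.
Latitude subsquare g = 6; +1 → 7 = h.

RE02ah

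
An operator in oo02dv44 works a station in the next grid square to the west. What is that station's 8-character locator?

OO02dv34

Longitude extended square 4; −1 → 3.
The latitude characters are unchanged.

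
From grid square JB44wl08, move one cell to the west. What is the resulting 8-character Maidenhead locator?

JB44vl98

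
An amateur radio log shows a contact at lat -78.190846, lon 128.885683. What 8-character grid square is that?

PB41kt64

Shift to the Maidenhead origin (180°W, 90°S): lon 308.88568, lat 11.80915.
Field: lon ⌊308.88568/20⌋ = 15 → P; lat ⌊11.80915/10⌋ = 1 → B.
Square: lon ⌊8.88568/2⌋ = 4; lat ⌊1.80915/1⌋ = 1.
Subsquare: lon ⌊0.88568/0.0833333⌋ = 10 → k; lat ⌊0.80915/0.0416667⌋ = 19 → t.
Extended square: lon ⌊0.05235/0.00833333⌋ = 6; lat ⌊0.01749/0.00416667⌋ = 4.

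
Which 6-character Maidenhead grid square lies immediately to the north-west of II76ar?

II66xs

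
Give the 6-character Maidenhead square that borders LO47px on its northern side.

LO48pa

Latitude subsquare x = 23; +1 → 24, wraps to 0 = a, carry into square.
Latitude square 7; +1 → 8.
The longitude characters are unchanged.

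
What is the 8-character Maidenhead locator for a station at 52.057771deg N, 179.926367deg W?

Shift to the Maidenhead origin (180°W, 90°S): lon 0.07363, lat 142.05777.
Field: lon ⌊0.07363/20⌋ = 0 → A; lat ⌊142.05777/10⌋ = 14 → O.
Square: lon ⌊0.07363/2⌋ = 0; lat ⌊2.05777/1⌋ = 2.
Subsquare: lon ⌊0.07363/0.0833333⌋ = 0 → a; lat ⌊0.05777/0.0416667⌋ = 1 → b.
Extended square: lon ⌊0.07363/0.00833333⌋ = 8; lat ⌊0.01610/0.00416667⌋ = 3.

AO02ab83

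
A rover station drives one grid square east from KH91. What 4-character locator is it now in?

LH01

Longitude square 9; +1 → 10, wraps to 0, carry into field.
Longitude field K = 10; +1 → 11 = L.
The latitude characters are unchanged.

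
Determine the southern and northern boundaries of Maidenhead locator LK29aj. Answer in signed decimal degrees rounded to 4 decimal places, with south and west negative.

19.3750, 19.4167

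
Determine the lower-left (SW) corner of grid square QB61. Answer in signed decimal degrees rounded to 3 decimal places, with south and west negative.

Field Q=16, B=1: +16·20° lon, +1·10° lat → SW at lon 140°, lat -80°.
Square 6, 1: +6·2° lon, +1·1° lat → SW at lon 152°, lat -79°.
latitude -79.000, longitude 152.000.

-79.000, 152.000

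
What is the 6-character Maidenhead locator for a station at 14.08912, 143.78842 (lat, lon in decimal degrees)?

Offset from 180°W / 90°S: lon 323.7884°, lat 104.0891°.
Field (20°×10°, letters A–R): lon ⌊323.7884/20⌋ = 16 → Q; lat ⌊104.0891/10⌋ = 10 → K.
Square (2°×1°, digits 0–9): lon ⌊3.7884/2⌋ = 1; lat ⌊4.0891/1⌋ = 4.
Subsquare (5′×2.5′, letters a–x): lon ⌊1.7884/0.0833333⌋ = 21 → v; lat ⌊0.0891/0.0416667⌋ = 2 → c.

QK14vc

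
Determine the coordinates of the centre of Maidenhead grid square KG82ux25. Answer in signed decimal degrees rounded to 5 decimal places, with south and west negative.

-27.01875, 37.68750

Field K=10, G=6: +10·20° lon, +6·10° lat → SW at lon 20°, lat -30°.
Square 8, 2: +8·2° lon, +2·1° lat → SW at lon 36°, lat -28°.
Subsquare u=20, x=23: +20·0.0833333° lon, +23·0.0416667° lat → SW at lon 37.6667°, lat -27.0417°.
Extended square 2, 5: +2·0.00833333° lon, +5·0.00416667° lat → SW at lon 37.6833°, lat -27.0208°.
Cell spans 0.00833333° lon × 0.00416667° lat. Centre is SW corner plus half of each.
latitude -27.01875, longitude 37.68750.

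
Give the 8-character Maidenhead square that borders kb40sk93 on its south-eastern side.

KB40tk02

Longitude extended square 9; +1 → 10, wraps to 0, carry into subsquare.
Longitude subsquare s = 18; +1 → 19 = t.
Latitude extended square 3; −1 → 2.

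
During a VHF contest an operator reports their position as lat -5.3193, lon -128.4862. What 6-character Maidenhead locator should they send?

Offset from 180°W / 90°S: lon 51.5138°, lat 84.6807°.
Field: 51.5138/20 → 2 → C, 84.6807/10 → 8 → I; chars CI.
Square: 11.5138/2 → 5, 4.6807/1 → 4; chars 54.
Subsquare: 1.5138/0.0833333 → 18 → s, 0.6807/0.0416667 → 16 → q; chars sq.

CI54sq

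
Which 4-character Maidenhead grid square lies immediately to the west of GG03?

FG93

Longitude square 0; −1 → -1, wraps to 9, carry into field.
Longitude field G = 6; −1 → 5 = F.
The latitude characters are unchanged.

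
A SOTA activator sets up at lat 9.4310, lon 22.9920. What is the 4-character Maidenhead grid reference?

Offset from 180°W / 90°S: lon 202.99°, lat 99.43°.
Field: 202.99/20 → 10 → K, 99.43/10 → 9 → J; chars KJ.
Square: 2.99/2 → 1, 9.43/1 → 9; chars 19.

KJ19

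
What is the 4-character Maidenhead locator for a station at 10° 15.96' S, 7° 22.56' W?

IH69

Offset from 180°W / 90°S: lon 172.62°, lat 79.73°.
Field (20°×10°, letters A–R): 172.62/20 → 8 → I, 79.73/10 → 7 → H; chars IH.
Square (2°×1°, digits 0–9): 12.62/2 → 6, 9.73/1 → 9; chars 69.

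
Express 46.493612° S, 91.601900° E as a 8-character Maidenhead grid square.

NE53tm21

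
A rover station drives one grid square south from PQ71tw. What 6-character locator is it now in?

PQ71tv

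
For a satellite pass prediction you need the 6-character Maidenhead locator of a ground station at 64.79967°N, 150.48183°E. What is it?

QP54ft

Shift to the Maidenhead origin (180°W, 90°S): lon 330.4818, lat 154.7997.
Field: lon ⌊330.4818/20⌋ = 16 → Q; lat ⌊154.7997/10⌋ = 15 → P.
Square: lon ⌊10.4818/2⌋ = 5; lat ⌊4.7997/1⌋ = 4.
Subsquare: lon ⌊0.4818/0.0833333⌋ = 5 → f; lat ⌊0.7997/0.0416667⌋ = 19 → t.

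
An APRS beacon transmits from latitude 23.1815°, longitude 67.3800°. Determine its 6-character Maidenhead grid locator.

Offset from 180°W / 90°S: lon 247.3800°, lat 113.1815°.
Field: 247.3800/20 → 12 → M, 113.1815/10 → 11 → L; chars ML.
Square: 7.3800/2 → 3, 3.1815/1 → 3; chars 33.
Subsquare: 1.3800/0.0833333 → 16 → q, 0.1815/0.0416667 → 4 → e; chars qe.

ML33qe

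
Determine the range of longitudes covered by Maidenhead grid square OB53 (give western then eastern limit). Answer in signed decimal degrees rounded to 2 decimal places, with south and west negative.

110.00, 112.00

Field O=14, B=1: +14·20° lon, +1·10° lat → SW at lon 100°, lat -80°.
Square 5, 3: +5·2° lon, +3·1° lat → SW at lon 110°, lat -77°.
Cell spans 2° lon × 1° lat.
west 110.00, east 112.00.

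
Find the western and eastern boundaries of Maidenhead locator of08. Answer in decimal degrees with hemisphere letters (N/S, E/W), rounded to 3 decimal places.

100.000° E, 102.000° E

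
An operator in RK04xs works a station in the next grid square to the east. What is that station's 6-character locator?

RK14as

Longitude subsquare x = 23; +1 → 24, wraps to 0 = a, carry into square.
Longitude square 0; +1 → 1.
The latitude characters are unchanged.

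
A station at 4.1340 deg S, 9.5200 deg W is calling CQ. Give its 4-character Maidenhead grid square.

II55

Offset from 180°W / 90°S: lon 170.48°, lat 85.87°.
Field: 170.48/20 → 8 → I, 85.87/10 → 8 → I; chars II.
Square: 10.48/2 → 5, 5.87/1 → 5; chars 55.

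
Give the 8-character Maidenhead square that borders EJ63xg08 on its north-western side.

EJ63wg99

Longitude extended square 0; −1 → -1, wraps to 9, carry into subsquare.
Longitude subsquare x = 23; −1 → 22 = w.
Latitude extended square 8; +1 → 9.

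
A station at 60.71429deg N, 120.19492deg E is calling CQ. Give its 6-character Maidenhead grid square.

Shift to the Maidenhead origin (180°W, 90°S): lon 300.1949, lat 150.7143.
Field: 300.1949/20 → 15 → P, 150.7143/10 → 15 → P; chars PP.
Square: 0.1949/2 → 0, 0.7143/1 → 0; chars 00.
Subsquare: 0.1949/0.0833333 → 2 → c, 0.7143/0.0416667 → 17 → r; chars cr.

PP00cr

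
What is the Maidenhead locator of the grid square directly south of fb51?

FB50

Latitude square 1; −1 → 0.
The longitude characters are unchanged.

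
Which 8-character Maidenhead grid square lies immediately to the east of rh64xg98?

Longitude extended square 9; +1 → 10, wraps to 0, carry into subsquare.
Longitude subsquare x = 23; +1 → 24, wraps to 0 = a, carry into square.
Longitude square 6; +1 → 7.
The latitude characters are unchanged.

RH74ag08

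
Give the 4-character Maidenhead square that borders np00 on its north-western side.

MP91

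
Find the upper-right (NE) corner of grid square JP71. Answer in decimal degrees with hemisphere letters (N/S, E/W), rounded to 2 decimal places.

62.00° N, 16.00° E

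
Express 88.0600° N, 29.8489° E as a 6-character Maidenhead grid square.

KR48wb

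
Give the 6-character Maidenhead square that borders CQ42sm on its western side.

CQ42rm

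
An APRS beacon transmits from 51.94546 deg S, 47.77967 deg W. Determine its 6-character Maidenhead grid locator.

Shift to the Maidenhead origin (180°W, 90°S): lon 132.2203, lat 38.0545.
Field: 132.2203/20 → 6 → G, 38.0545/10 → 3 → D; chars GD.
Square: 12.2203/2 → 6, 8.0545/1 → 8; chars 68.
Subsquare: 0.2203/0.0833333 → 2 → c, 0.0545/0.0416667 → 1 → b; chars cb.

GD68cb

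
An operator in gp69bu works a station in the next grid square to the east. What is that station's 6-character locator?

Longitude subsquare b = 1; +1 → 2 = c.
The latitude characters are unchanged.

GP69cu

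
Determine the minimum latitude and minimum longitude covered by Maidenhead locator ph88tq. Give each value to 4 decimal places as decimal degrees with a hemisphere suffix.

Field P=15, H=7: +15·20° lon, +7·10° lat → SW at lon 120°, lat -20°.
Square 8, 8: +8·2° lon, +8·1° lat → SW at lon 136°, lat -12°.
Subsquare t=19, q=16: +19·0.0833333° lon, +16·0.0416667° lat → SW at lon 137.583°, lat -11.3333°.
latitude 11.3333° S, longitude 137.5833° E.

11.3333° S, 137.5833° E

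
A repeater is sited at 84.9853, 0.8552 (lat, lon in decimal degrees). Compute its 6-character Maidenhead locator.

JR04kx

Offset from 180°W / 90°S: lon 180.8552°, lat 174.9853°.
Field: lon ⌊180.8552/20⌋ = 9 → J; lat ⌊174.9853/10⌋ = 17 → R.
Square: lon ⌊0.8552/2⌋ = 0; lat ⌊4.9853/1⌋ = 4.
Subsquare: lon ⌊0.8552/0.0833333⌋ = 10 → k; lat ⌊0.9853/0.0416667⌋ = 23 → x.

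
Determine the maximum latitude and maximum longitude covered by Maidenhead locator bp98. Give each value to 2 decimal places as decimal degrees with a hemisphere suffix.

69.00° N, 140.00° W

Field B=1, P=15: +1·20° lon, +15·10° lat → SW at lon -160°, lat 60°.
Square 9, 8: +9·2° lon, +8·1° lat → SW at lon -142°, lat 68°.
Cell spans 2° lon × 1° lat. NE corner is SW corner plus one full cell.
latitude 69.00° N, longitude 140.00° W.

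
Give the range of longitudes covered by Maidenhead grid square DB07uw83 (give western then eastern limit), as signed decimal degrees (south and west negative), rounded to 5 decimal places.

Field D=3, B=1: +3·20° lon, +1·10° lat → SW at lon -120°, lat -80°.
Square 0, 7: +0·2° lon, +7·1° lat → SW at lon -120°, lat -73°.
Subsquare u=20, w=22: +20·0.0833333° lon, +22·0.0416667° lat → SW at lon -118.333°, lat -72.0833°.
Extended square 8, 3: +8·0.00833333° lon, +3·0.00416667° lat → SW at lon -118.267°, lat -72.0708°.
Cell spans 0.00833333° lon × 0.00416667° lat.
west -118.26667, east -118.25833.

-118.26667, -118.25833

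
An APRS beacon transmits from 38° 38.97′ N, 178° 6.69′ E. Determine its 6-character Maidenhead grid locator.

RM98bp

Shift to the Maidenhead origin (180°W, 90°S): lon 358.1115, lat 128.6495.
Field: 358.1115/20 → 17 → R, 128.6495/10 → 12 → M; chars RM.
Square: 18.1115/2 → 9, 8.6495/1 → 8; chars 98.
Subsquare: 0.1115/0.0833333 → 1 → b, 0.6495/0.0416667 → 15 → p; chars bp.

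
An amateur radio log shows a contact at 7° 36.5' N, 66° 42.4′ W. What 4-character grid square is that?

FJ67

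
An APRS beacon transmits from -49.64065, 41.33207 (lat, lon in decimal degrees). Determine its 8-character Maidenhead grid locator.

LE00pi96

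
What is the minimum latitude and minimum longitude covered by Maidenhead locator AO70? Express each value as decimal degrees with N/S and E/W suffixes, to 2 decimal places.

Field A=0, O=14: +0·20° lon, +14·10° lat → SW at lon -180°, lat 50°.
Square 7, 0: +7·2° lon, +0·1° lat → SW at lon -166°, lat 50°.
latitude 50.00° N, longitude 166.00° W.

50.00° N, 166.00° W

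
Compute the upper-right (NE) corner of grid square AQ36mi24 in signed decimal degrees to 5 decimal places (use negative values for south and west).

76.35417, -172.97500

Field A=0, Q=16: +0·20° lon, +16·10° lat → SW at lon -180°, lat 70°.
Square 3, 6: +3·2° lon, +6·1° lat → SW at lon -174°, lat 76°.
Subsquare m=12, i=8: +12·0.0833333° lon, +8·0.0416667° lat → SW at lon -173°, lat 76.3333°.
Extended square 2, 4: +2·0.00833333° lon, +4·0.00416667° lat → SW at lon -172.983°, lat 76.35°.
Cell spans 0.00833333° lon × 0.00416667° lat. NE corner is SW corner plus one full cell.
latitude 76.35417, longitude -172.97500.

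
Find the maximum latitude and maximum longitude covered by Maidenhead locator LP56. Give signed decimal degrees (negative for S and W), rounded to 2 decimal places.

Field L=11, P=15: +11·20° lon, +15·10° lat → SW at lon 40°, lat 60°.
Square 5, 6: +5·2° lon, +6·1° lat → SW at lon 50°, lat 66°.
Cell spans 2° lon × 1° lat. NE corner is SW corner plus one full cell.
latitude 67.00, longitude 52.00.

67.00, 52.00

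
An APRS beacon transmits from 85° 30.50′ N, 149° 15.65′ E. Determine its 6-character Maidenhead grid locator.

Add 180° to longitude and 90° to latitude: 329.2608, 175.5083.
Field: lon ⌊329.2608/20⌋ = 16 → Q; lat ⌊175.5083/10⌋ = 17 → R.
Square: lon ⌊9.2608/2⌋ = 4; lat ⌊5.5083/1⌋ = 5.
Subsquare: lon ⌊1.2608/0.0833333⌋ = 15 → p; lat ⌊0.5083/0.0416667⌋ = 12 → m.

QR45pm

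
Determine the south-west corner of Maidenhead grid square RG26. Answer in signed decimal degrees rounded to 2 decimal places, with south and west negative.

-24.00, 164.00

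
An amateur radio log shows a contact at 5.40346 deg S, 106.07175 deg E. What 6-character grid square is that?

OI34ao

Offset from 180°W / 90°S: lon 286.0718°, lat 84.5965°.
Field: 286.0718/20 → 14 → O, 84.5965/10 → 8 → I; chars OI.
Square: 6.0718/2 → 3, 4.5965/1 → 4; chars 34.
Subsquare: 0.0718/0.0833333 → 0 → a, 0.5965/0.0416667 → 14 → o; chars ao.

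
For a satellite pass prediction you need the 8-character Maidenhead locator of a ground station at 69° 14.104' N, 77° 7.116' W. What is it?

Shift to the Maidenhead origin (180°W, 90°S): lon 102.88140, lat 159.23507.
Field: lon ⌊102.88140/20⌋ = 5 → F; lat ⌊159.23507/10⌋ = 15 → P.
Square: lon ⌊2.88140/2⌋ = 1; lat ⌊9.23507/1⌋ = 9.
Subsquare: lon ⌊0.88140/0.0833333⌋ = 10 → k; lat ⌊0.23507/0.0416667⌋ = 5 → f.
Extended square: lon ⌊0.04807/0.00833333⌋ = 5; lat ⌊0.02673/0.00416667⌋ = 6.

FP19kf56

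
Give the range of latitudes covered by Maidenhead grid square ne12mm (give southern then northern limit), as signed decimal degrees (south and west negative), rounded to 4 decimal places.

-47.5000, -47.4583

Field N=13, E=4: +13·20° lon, +4·10° lat → SW at lon 80°, lat -50°.
Square 1, 2: +1·2° lon, +2·1° lat → SW at lon 82°, lat -48°.
Subsquare m=12, m=12: +12·0.0833333° lon, +12·0.0416667° lat → SW at lon 83°, lat -47.5°.
Cell spans 0.0833333° lon × 0.0416667° lat.
south -47.5000, north -47.4583.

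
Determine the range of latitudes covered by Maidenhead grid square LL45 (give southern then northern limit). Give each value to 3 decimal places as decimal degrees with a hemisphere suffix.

Field L=11, L=11: +11·20° lon, +11·10° lat → SW at lon 40°, lat 20°.
Square 4, 5: +4·2° lon, +5·1° lat → SW at lon 48°, lat 25°.
Cell spans 2° lon × 1° lat.
south 25.000° N, north 26.000° N.

25.000° N, 26.000° N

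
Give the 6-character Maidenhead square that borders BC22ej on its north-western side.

Longitude subsquare e = 4; −1 → 3 = d.
Latitude subsquare j = 9; +1 → 10 = k.

BC22dk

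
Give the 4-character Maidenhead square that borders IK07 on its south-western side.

HK96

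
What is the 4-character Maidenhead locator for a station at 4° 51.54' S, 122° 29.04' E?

PI15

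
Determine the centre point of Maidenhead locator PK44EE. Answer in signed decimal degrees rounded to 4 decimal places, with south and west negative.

14.1875, 128.3750

Field P=15, K=10: +15·20° lon, +10·10° lat → SW at lon 120°, lat 10°.
Square 4, 4: +4·2° lon, +4·1° lat → SW at lon 128°, lat 14°.
Subsquare e=4, e=4: +4·0.0833333° lon, +4·0.0416667° lat → SW at lon 128.333°, lat 14.1667°.
Cell spans 0.0833333° lon × 0.0416667° lat. Centre is SW corner plus half of each.
latitude 14.1875, longitude 128.3750.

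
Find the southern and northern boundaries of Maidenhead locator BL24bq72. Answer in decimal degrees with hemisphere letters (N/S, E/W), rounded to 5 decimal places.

24.67500° N, 24.67917° N

Field B=1, L=11: +1·20° lon, +11·10° lat → SW at lon -160°, lat 20°.
Square 2, 4: +2·2° lon, +4·1° lat → SW at lon -156°, lat 24°.
Subsquare b=1, q=16: +1·0.0833333° lon, +16·0.0416667° lat → SW at lon -155.917°, lat 24.6667°.
Extended square 7, 2: +7·0.00833333° lon, +2·0.00416667° lat → SW at lon -155.858°, lat 24.675°.
Cell spans 0.00833333° lon × 0.00416667° lat.
south 24.67500° N, north 24.67917° N.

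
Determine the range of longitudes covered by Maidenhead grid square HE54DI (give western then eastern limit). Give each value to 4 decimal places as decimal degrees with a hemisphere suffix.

29.7500° W, 29.6667° W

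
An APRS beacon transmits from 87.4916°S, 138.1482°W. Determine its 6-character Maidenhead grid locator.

CA02wm

Shift to the Maidenhead origin (180°W, 90°S): lon 41.8518, lat 2.5084.
Field: 41.8518/20 → 2 → C, 2.5084/10 → 0 → A; chars CA.
Square: 1.8518/2 → 0, 2.5084/1 → 2; chars 02.
Subsquare: 1.8518/0.0833333 → 22 → w, 0.5084/0.0416667 → 12 → m; chars wm.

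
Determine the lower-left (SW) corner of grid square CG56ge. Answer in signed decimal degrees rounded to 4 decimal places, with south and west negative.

Field C=2, G=6: +2·20° lon, +6·10° lat → SW at lon -140°, lat -30°.
Square 5, 6: +5·2° lon, +6·1° lat → SW at lon -130°, lat -24°.
Subsquare g=6, e=4: +6·0.0833333° lon, +4·0.0416667° lat → SW at lon -129.5°, lat -23.8333°.
latitude -23.8333, longitude -129.5000.

-23.8333, -129.5000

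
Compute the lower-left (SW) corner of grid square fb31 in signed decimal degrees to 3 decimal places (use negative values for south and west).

-79.000, -74.000

Field F=5, B=1: +5·20° lon, +1·10° lat → SW at lon -80°, lat -80°.
Square 3, 1: +3·2° lon, +1·1° lat → SW at lon -74°, lat -79°.
latitude -79.000, longitude -74.000.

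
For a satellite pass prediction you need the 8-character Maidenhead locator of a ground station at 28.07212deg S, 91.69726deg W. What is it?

EG41dw62

Offset from 180°W / 90°S: lon 88.30274°, lat 61.92788°.
Field (20°×10°, letters A–R): 88.30274/20 → 4 → E, 61.92788/10 → 6 → G; chars EG.
Square (2°×1°, digits 0–9): 8.30274/2 → 4, 1.92788/1 → 1; chars 41.
Subsquare (5′×2.5′, letters a–x): 0.30274/0.0833333 → 3 → d, 0.92788/0.0416667 → 22 → w; chars dw.
Extended square (30″×15″, digits 0–9): 0.05274/0.00833333 → 6, 0.01121/0.00416667 → 2; chars 62.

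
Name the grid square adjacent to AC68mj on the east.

AC68nj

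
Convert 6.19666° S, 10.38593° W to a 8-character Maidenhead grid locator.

Add 180° to longitude and 90° to latitude: 169.61407, 83.80334.
Field: lon ⌊169.61407/20⌋ = 8 → I; lat ⌊83.80334/10⌋ = 8 → I.
Square: lon ⌊9.61407/2⌋ = 4; lat ⌊3.80334/1⌋ = 3.
Subsquare: lon ⌊1.61407/0.0833333⌋ = 19 → t; lat ⌊0.80334/0.0416667⌋ = 19 → t.
Extended square: lon ⌊0.03074/0.00833333⌋ = 3; lat ⌊0.01167/0.00416667⌋ = 2.

II43tt32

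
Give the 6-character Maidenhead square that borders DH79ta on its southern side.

DH78tx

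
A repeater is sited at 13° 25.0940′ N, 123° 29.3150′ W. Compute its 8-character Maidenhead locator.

CK83gk10

Add 180° to longitude and 90° to latitude: 56.51142, 103.41823.
Field: 56.51142/20 → 2 → C, 103.41823/10 → 10 → K; chars CK.
Square: 16.51142/2 → 8, 3.41823/1 → 3; chars 83.
Subsquare: 0.51142/0.0833333 → 6 → g, 0.41823/0.0416667 → 10 → k; chars gk.
Extended square: 0.01142/0.00833333 → 1, 0.00157/0.00416667 → 0; chars 10.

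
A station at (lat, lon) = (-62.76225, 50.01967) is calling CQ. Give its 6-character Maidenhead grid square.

Offset from 180°W / 90°S: lon 230.0197°, lat 27.2377°.
Field: 230.0197/20 → 11 → L, 27.2377/10 → 2 → C; chars LC.
Square: 10.0197/2 → 5, 7.2377/1 → 7; chars 57.
Subsquare: 0.0197/0.0833333 → 0 → a, 0.2377/0.0416667 → 5 → f; chars af.

LC57af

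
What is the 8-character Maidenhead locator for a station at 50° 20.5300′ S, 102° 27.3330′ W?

Offset from 180°W / 90°S: lon 77.54445°, lat 39.65783°.
Field: 77.54445/20 → 3 → D, 39.65783/10 → 3 → D; chars DD.
Square: 17.54445/2 → 8, 9.65783/1 → 9; chars 89.
Subsquare: 1.54445/0.0833333 → 18 → s, 0.65783/0.0416667 → 15 → p; chars sp.
Extended square: 0.04445/0.00833333 → 5, 0.03283/0.00416667 → 7; chars 57.

DD89sp57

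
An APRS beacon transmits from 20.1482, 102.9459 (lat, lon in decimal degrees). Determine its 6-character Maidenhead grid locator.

Add 180° to longitude and 90° to latitude: 282.9459, 110.1482.
Field: lon ⌊282.9459/20⌋ = 14 → O; lat ⌊110.1482/10⌋ = 11 → L.
Square: lon ⌊2.9459/2⌋ = 1; lat ⌊0.1482/1⌋ = 0.
Subsquare: lon ⌊0.9459/0.0833333⌋ = 11 → l; lat ⌊0.1482/0.0416667⌋ = 3 → d.

OL10ld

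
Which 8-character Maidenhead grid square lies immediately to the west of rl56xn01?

RL56wn91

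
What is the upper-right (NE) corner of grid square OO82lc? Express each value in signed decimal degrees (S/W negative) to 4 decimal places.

52.1250, 117.0000

Field O=14, O=14: +14·20° lon, +14·10° lat → SW at lon 100°, lat 50°.
Square 8, 2: +8·2° lon, +2·1° lat → SW at lon 116°, lat 52°.
Subsquare l=11, c=2: +11·0.0833333° lon, +2·0.0416667° lat → SW at lon 116.917°, lat 52.0833°.
Cell spans 0.0833333° lon × 0.0416667° lat. NE corner is SW corner plus one full cell.
latitude 52.1250, longitude 117.0000.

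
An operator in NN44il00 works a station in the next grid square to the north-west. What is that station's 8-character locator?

Longitude extended square 0; −1 → -1, wraps to 9, carry into subsquare.
Longitude subsquare i = 8; −1 → 7 = h.
Latitude extended square 0; +1 → 1.

NN44hl91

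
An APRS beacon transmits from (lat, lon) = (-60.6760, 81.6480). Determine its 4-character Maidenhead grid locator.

Shift to the Maidenhead origin (180°W, 90°S): lon 261.65, lat 29.32.
Field: lon ⌊261.65/20⌋ = 13 → N; lat ⌊29.32/10⌋ = 2 → C.
Square: lon ⌊1.65/2⌋ = 0; lat ⌊9.32/1⌋ = 9.

NC09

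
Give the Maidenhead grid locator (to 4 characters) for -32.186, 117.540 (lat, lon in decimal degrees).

OF87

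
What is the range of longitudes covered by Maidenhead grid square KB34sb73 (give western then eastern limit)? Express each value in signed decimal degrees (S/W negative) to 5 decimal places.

27.55833, 27.56667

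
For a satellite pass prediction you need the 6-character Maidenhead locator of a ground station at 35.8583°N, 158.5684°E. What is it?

QM95gu

Offset from 180°W / 90°S: lon 338.5684°, lat 125.8583°.
Field: 338.5684/20 → 16 → Q, 125.8583/10 → 12 → M; chars QM.
Square: 18.5684/2 → 9, 5.8583/1 → 5; chars 95.
Subsquare: 0.5684/0.0833333 → 6 → g, 0.8583/0.0416667 → 20 → u; chars gu.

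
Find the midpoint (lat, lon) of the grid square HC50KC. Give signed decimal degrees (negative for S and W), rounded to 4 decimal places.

-69.8958, -29.1250

Field H=7, C=2: +7·20° lon, +2·10° lat → SW at lon -40°, lat -70°.
Square 5, 0: +5·2° lon, +0·1° lat → SW at lon -30°, lat -70°.
Subsquare k=10, c=2: +10·0.0833333° lon, +2·0.0416667° lat → SW at lon -29.1667°, lat -69.9167°.
Cell spans 0.0833333° lon × 0.0416667° lat. Centre is SW corner plus half of each.
latitude -69.8958, longitude -29.1250.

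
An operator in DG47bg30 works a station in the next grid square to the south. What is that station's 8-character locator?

DG47bf39

Latitude extended square 0; −1 → -1, wraps to 9, carry into subsquare.
Latitude subsquare g = 6; −1 → 5 = f.
The longitude characters are unchanged.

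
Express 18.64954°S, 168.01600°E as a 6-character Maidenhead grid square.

Shift to the Maidenhead origin (180°W, 90°S): lon 348.0160, lat 71.3505.
Field: 348.0160/20 → 17 → R, 71.3505/10 → 7 → H; chars RH.
Square: 8.0160/2 → 4, 1.3505/1 → 1; chars 41.
Subsquare: 0.0160/0.0833333 → 0 → a, 0.3505/0.0416667 → 8 → i; chars ai.

RH41ai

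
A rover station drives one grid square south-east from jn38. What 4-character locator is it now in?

JN47

Longitude square 3; +1 → 4.
Latitude square 8; −1 → 7.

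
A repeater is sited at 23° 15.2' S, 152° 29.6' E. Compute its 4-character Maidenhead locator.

QG66

Shift to the Maidenhead origin (180°W, 90°S): lon 332.49, lat 66.75.
Field: 332.49/20 → 16 → Q, 66.75/10 → 6 → G; chars QG.
Square: 12.49/2 → 6, 6.75/1 → 6; chars 66.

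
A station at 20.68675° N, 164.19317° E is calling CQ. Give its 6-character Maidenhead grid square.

RL20cq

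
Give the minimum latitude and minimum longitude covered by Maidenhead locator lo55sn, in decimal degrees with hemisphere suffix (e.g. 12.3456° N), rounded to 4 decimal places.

55.5417° N, 51.5000° E

Field L=11, O=14: +11·20° lon, +14·10° lat → SW at lon 40°, lat 50°.
Square 5, 5: +5·2° lon, +5·1° lat → SW at lon 50°, lat 55°.
Subsquare s=18, n=13: +18·0.0833333° lon, +13·0.0416667° lat → SW at lon 51.5°, lat 55.5417°.
latitude 55.5417° N, longitude 51.5000° E.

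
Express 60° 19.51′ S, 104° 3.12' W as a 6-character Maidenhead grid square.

Shift to the Maidenhead origin (180°W, 90°S): lon 75.9480, lat 29.6748.
Field: 75.9480/20 → 3 → D, 29.6748/10 → 2 → C; chars DC.
Square: 15.9480/2 → 7, 9.6748/1 → 9; chars 79.
Subsquare: 1.9480/0.0833333 → 23 → x, 0.6748/0.0416667 → 16 → q; chars xq.

DC79xq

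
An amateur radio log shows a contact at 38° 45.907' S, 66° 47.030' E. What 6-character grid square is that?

MF31jf

Shift to the Maidenhead origin (180°W, 90°S): lon 246.7838, lat 51.2349.
Field (20°×10°, letters A–R): 246.7838/20 → 12 → M, 51.2349/10 → 5 → F; chars MF.
Square (2°×1°, digits 0–9): 6.7838/2 → 3, 1.2349/1 → 1; chars 31.
Subsquare (5′×2.5′, letters a–x): 0.7838/0.0833333 → 9 → j, 0.2349/0.0416667 → 5 → f; chars jf.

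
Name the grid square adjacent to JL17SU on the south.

JL17st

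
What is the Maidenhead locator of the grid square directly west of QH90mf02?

QH90lf92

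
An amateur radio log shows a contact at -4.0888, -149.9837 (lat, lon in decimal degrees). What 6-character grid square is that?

Offset from 180°W / 90°S: lon 30.0163°, lat 85.9112°.
Field: 30.0163/20 → 1 → B, 85.9112/10 → 8 → I; chars BI.
Square: 10.0163/2 → 5, 5.9112/1 → 5; chars 55.
Subsquare: 0.0163/0.0833333 → 0 → a, 0.9112/0.0416667 → 21 → v; chars av.

BI55av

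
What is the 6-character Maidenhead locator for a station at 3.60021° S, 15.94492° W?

II26aj

Add 180° to longitude and 90° to latitude: 164.0551, 86.3998.
Field: 164.0551/20 → 8 → I, 86.3998/10 → 8 → I; chars II.
Square: 4.0551/2 → 2, 6.3998/1 → 6; chars 26.
Subsquare: 0.0551/0.0833333 → 0 → a, 0.3998/0.0416667 → 9 → j; chars aj.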